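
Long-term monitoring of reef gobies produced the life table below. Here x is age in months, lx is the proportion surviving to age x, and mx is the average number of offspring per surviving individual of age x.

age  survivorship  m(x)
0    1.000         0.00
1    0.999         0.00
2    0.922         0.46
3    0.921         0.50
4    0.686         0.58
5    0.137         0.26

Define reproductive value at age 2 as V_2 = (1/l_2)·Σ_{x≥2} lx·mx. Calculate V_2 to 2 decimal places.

1.43

lx·mx for x ≥ 2: 0.42412, 0.4605, 0.39788, 0.03562 → sum = 1.31812
V_2 = 1.31812 / l_2 = 1.31812 / 0.922 = 1.429631… → 1.43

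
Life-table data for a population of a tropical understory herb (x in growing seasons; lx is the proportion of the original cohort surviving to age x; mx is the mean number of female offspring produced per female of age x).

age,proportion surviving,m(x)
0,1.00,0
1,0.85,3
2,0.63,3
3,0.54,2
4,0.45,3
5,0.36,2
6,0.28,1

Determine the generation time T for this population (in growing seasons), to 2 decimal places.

2.57

lx·mx: 0, 2.55, 1.89, 1.08, 1.35, 0.72, 0.28 → R0 = 7.87
x·lx·mx: 0, 2.55, 3.78, 3.24, 5.4, 3.6, 1.68 → Σ = 20.25
T = 20.25 / 7.87 = 2.573062… → 2.57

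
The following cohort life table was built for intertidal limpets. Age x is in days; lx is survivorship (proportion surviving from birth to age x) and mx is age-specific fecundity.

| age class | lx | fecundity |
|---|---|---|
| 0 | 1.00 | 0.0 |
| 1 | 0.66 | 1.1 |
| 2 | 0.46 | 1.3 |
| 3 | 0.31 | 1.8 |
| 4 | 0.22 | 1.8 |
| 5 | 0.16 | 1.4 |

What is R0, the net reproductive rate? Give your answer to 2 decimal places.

2.50

lx·mx by age: 0, 0.726, 0.598, 0.558, 0.396, 0.224
R0 = Σ lx·mx = 2.502 → 2.50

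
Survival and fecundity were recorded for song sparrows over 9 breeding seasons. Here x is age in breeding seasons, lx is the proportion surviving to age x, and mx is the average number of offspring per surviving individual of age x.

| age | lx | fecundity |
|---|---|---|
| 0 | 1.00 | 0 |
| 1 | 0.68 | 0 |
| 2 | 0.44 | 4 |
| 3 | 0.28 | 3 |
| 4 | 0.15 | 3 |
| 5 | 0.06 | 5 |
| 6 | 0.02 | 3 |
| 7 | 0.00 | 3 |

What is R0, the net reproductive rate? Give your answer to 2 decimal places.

3.41

lx·mx by age: 0, 0, 1.76, 0.84, 0.45, 0.3, 0.06, 0
R0 = Σ lx·mx = 3.41 → 3.41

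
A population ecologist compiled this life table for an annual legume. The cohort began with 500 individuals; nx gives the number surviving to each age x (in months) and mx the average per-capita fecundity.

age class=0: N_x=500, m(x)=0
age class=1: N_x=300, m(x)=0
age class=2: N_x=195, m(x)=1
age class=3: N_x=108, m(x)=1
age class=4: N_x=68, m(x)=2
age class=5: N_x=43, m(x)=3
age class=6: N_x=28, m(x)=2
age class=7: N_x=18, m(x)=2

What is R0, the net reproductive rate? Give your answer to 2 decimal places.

lx = nx/n0 = nx/500: 1, 0.6, 0.39, 0.216, 0.136, 0.086, 0.056, 0.036
lx·mx by age: 0, 0, 0.39, 0.216, 0.272, 0.258, 0.112, 0.072
R0 = Σ lx·mx = 1.32 → 1.32

1.32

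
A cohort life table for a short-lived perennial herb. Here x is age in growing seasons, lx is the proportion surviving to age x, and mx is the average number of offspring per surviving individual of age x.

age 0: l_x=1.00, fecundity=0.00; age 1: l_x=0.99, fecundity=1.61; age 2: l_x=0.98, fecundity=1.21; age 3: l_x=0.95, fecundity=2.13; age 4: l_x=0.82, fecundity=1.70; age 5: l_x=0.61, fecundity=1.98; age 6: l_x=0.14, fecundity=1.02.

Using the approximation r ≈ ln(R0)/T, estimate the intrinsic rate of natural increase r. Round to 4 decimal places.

R0 = Σ lx·mx = 0 + 1.5939 + 1.1858 + 2.0235 + 1.394 + 1.2078 + 0.1428 = 7.5478
Σ x·lx·mx = 22.5078; T = 22.5078/7.5478 = 2.98203…
r ≈ ln(R0)/T = ln(7.5478)/2.98203… = 0.677811… → 0.6778

0.6778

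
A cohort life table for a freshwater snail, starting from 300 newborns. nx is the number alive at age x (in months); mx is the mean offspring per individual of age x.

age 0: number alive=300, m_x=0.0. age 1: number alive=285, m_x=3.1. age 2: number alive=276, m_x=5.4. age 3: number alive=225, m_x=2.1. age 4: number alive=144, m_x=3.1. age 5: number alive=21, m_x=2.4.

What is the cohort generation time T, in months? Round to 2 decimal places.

2.19

lx = nx/n0 = nx/300: 1, 0.95, 0.92, 0.75, 0.48, 0.07
lx·mx: 0, 2.945, 4.968, 1.575, 1.488, 0.168 → R0 = 11.144
x·lx·mx: 0, 2.945, 9.936, 4.725, 5.952, 0.84 → Σ = 24.398
T = 24.398 / 11.144 = 2.18934… → 2.19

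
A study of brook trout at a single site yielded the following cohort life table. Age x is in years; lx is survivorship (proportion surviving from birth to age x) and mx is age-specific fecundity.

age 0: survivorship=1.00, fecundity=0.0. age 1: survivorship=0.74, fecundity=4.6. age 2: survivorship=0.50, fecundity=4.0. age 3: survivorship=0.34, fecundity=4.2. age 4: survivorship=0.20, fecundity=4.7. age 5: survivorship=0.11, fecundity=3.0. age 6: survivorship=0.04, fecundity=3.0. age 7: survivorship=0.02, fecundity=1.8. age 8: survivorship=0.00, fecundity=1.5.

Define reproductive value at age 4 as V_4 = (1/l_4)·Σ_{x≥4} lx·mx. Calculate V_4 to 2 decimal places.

lx·mx for x ≥ 4: 0.94, 0.33, 0.12, 0.036, 0 → sum = 1.426
V_4 = 1.426 / l_4 = 1.426 / 0.2 = 7.13 → 7.13

7.13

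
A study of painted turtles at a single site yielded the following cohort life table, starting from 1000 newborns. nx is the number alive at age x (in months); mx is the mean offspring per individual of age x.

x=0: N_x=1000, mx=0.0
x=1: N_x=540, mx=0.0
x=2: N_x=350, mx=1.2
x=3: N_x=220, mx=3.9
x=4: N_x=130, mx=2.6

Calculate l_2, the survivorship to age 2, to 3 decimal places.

l_2 = n_2/n_0 = 350/1000 = 0.35 → 0.350

0.350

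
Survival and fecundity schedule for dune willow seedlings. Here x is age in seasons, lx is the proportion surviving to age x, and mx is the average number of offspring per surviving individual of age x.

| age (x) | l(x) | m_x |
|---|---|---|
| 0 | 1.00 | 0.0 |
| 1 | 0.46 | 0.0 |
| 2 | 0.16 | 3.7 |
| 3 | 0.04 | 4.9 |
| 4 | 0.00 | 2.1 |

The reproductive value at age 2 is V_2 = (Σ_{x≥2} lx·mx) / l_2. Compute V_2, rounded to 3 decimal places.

4.925

lx·mx for x ≥ 2: 0.592, 0.196, 0 → sum = 0.788
V_2 = 0.788 / l_2 = 0.788 / 0.16 = 4.925 → 4.925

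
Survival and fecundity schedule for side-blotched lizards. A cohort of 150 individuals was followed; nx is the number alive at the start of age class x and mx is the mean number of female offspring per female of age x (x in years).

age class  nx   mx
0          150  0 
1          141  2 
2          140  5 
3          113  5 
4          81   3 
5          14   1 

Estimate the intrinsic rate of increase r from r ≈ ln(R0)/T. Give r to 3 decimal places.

lx = nx/n0 = nx/150: 1, 0.94, 0.93333…, 0.75333…, 0.54, 0.09333…
R0 = Σ lx·mx = 0 + 1.88 + 4.66667… + 3.76667… + 1.62 + 0.09333… = 12.026667…
Σ x·lx·mx = 29.46…; T = 29.46…/12.026667… = 2.44956…
r ≈ ln(R0)/T = ln(12.026667…)/2.44956… = 1.01534… → 1.015

1.015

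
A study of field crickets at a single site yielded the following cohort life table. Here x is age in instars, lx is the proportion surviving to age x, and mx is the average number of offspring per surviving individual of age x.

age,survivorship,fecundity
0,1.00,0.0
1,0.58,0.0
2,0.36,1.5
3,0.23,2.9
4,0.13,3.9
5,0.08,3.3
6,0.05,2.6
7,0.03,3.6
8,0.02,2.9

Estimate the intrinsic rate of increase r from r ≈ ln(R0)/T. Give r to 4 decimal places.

R0 = Σ lx·mx = 0 + 0 + 0.54 + 0.667 + 0.507 + 0.264 + 0.13 + 0.108 + 0.058 = 2.274
Σ x·lx·mx = 8.429; T = 8.429/2.274 = 3.70668…
r ≈ ln(R0)/T = ln(2.274)/3.70668… = 0.221638… → 0.2216

0.2216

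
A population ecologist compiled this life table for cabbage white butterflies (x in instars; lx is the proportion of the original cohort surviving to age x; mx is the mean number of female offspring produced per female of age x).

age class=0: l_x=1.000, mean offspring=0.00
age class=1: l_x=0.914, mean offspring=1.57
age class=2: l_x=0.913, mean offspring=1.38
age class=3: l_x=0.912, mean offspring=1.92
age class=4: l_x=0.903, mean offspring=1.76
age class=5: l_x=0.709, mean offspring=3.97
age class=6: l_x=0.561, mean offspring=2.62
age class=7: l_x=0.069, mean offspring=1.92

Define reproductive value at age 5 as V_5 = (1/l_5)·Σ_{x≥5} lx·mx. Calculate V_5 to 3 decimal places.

lx·mx for x ≥ 5: 2.81473, 1.46982, 0.13248 → sum = 4.41703
V_5 = 4.41703 / l_5 = 4.41703 / 0.709 = 6.229944… → 6.230

6.230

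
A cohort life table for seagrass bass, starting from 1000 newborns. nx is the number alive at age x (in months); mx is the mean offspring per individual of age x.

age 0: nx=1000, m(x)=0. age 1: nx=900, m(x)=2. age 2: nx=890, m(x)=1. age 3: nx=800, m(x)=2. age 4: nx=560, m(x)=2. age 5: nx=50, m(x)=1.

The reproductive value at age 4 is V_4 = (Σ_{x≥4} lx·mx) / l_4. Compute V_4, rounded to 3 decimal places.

2.089

lx = nx/n0 = nx/1000: 1, 0.9, 0.89, 0.8, 0.56, 0.05
lx·mx for x ≥ 4: 1.12, 0.05 → sum = 1.17
V_4 = 1.17 / l_4 = 1.17 / 0.56 = 2.089286… → 2.089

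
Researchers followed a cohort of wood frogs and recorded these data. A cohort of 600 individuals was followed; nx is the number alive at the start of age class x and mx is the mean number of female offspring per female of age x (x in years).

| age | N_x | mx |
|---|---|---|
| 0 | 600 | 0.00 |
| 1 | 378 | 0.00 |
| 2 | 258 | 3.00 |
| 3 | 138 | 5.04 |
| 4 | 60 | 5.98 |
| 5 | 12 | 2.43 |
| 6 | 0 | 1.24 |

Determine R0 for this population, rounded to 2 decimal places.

lx = nx/n0 = nx/600: 1, 0.63, 0.43, 0.23, 0.1, 0.02, 0
lx·mx by age: 0, 0, 1.29, 1.1592, 0.598, 0.0486, 0
R0 = Σ lx·mx = 3.0958 → 3.10

3.10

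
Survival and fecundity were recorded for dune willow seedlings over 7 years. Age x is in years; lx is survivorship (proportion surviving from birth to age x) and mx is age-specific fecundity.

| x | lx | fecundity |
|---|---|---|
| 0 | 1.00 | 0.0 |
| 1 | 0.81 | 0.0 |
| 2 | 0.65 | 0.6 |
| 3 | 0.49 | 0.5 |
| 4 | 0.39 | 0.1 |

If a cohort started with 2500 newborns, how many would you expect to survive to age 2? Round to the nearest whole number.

1625

Expected survivors = N0 · l_2 = 2500 × 0.65 = 1625 → 1625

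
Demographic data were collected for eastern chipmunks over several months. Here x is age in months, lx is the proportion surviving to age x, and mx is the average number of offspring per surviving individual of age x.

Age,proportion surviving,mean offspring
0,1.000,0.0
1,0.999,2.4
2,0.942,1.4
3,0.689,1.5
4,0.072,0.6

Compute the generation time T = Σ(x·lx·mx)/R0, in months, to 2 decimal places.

1.73

lx·mx: 0, 2.3976, 1.3188, 1.0335, 0.0432 → R0 = 4.7931
x·lx·mx: 0, 2.3976, 2.6376, 3.1005, 0.1728 → Σ = 8.3085
T = 8.3085 / 4.7931 = 1.733429… → 1.73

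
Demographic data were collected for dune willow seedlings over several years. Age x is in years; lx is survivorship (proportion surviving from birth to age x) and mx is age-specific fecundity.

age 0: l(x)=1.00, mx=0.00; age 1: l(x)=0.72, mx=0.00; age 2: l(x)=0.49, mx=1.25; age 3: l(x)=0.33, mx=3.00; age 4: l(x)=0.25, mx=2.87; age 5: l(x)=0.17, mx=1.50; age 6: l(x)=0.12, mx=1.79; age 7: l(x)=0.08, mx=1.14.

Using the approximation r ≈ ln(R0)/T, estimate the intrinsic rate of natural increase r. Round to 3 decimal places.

R0 = Σ lx·mx = 0 + 0 + 0.6125 + 0.99 + 0.7175 + 0.255 + 0.2148 + 0.0912 = 2.881
Σ x·lx·mx = 10.2672; T = 10.2672/2.881 = 3.56376…
r ≈ ln(R0)/T = ln(2.881)/3.56376… = 0.29692… → 0.297

0.297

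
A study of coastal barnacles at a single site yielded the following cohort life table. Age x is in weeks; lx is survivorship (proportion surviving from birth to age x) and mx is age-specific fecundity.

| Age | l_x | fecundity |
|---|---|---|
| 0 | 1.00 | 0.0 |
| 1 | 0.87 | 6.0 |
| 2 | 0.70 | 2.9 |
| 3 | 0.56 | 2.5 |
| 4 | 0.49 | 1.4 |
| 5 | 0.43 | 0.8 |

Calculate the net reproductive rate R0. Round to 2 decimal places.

9.68

lx·mx by age: 0, 5.22, 2.03, 1.4, 0.686, 0.344
R0 = Σ lx·mx = 9.68 → 9.68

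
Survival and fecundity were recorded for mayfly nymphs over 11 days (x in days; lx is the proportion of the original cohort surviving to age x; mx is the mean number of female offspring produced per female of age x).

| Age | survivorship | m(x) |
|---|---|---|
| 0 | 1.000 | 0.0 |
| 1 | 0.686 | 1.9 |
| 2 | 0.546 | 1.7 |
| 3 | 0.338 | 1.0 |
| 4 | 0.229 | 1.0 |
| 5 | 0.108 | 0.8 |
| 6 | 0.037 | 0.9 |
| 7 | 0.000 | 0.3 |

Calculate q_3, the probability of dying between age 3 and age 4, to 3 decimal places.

0.322

q_3 = (l_3 − l_4) / l_3 = (0.338 − 0.229) / 0.338
     = 0.109 / 0.338 = 0.322485… → 0.322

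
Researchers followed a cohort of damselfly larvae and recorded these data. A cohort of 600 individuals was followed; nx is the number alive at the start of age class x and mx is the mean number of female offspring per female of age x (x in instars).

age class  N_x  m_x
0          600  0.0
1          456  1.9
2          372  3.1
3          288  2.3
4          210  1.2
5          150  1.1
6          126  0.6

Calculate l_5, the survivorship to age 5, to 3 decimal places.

0.250

l_5 = n_5/n_0 = 150/600 = 0.25 → 0.250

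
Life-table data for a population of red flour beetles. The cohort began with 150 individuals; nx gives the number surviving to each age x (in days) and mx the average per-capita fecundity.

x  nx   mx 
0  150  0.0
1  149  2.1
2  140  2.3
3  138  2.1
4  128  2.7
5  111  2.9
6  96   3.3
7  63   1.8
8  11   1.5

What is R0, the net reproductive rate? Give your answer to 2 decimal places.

13.59

lx = nx/n0 = nx/150: 1, 0.99333…, 0.93333…, 0.92, 0.85333…, 0.74, 0.64, 0.42, 0.07333…
lx·mx by age: 0, 2.086…, 2.146667…, 1.932, 2.304…, 2.146, 2.112, 0.756, 0.11…
R0 = Σ lx·mx = 13.592667… → 13.59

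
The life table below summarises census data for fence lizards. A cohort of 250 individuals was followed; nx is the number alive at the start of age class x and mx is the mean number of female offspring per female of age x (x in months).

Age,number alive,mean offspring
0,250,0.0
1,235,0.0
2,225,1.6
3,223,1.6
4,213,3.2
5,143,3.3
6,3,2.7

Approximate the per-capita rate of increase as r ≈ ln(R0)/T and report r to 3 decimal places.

lx = nx/n0 = nx/250: 1, 0.94, 0.9, 0.892, 0.852, 0.572, 0.012
R0 = Σ lx·mx = 0 + 0 + 1.44 + 1.4272 + 2.7264 + 1.8876 + 0.0324 = 7.5136
Σ x·lx·mx = 27.6996; T = 27.6996/7.5136 = 3.68659…
r ≈ ln(R0)/T = ln(7.5136)/3.68659… = 0.54704… → 0.547

0.547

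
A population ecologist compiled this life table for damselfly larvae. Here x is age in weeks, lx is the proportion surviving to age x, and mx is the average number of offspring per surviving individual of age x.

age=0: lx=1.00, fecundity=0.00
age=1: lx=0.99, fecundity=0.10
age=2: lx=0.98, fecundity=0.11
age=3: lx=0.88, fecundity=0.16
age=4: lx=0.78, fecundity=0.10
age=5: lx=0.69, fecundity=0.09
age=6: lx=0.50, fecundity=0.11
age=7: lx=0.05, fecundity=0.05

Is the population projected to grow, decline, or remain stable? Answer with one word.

declining

R0 = Σ lx·mx = 0 + 0.099 + 0.1078 + 0.1408 + 0.078 + 0.0621 + 0.055 + 0.0025 = 0.5452
R0 < 1, so the population is declining.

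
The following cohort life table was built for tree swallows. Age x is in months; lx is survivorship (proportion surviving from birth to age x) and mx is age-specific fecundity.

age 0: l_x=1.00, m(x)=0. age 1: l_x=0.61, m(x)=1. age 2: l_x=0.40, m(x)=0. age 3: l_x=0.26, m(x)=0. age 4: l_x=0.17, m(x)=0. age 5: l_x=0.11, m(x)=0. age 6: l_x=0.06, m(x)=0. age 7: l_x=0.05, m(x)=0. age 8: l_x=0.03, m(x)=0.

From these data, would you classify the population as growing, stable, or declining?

R0 = Σ lx·mx = 0 + 0.61 + 0 + 0 + 0 + 0 + 0 + 0 + 0 = 0.61
R0 < 1, so the population is declining.

declining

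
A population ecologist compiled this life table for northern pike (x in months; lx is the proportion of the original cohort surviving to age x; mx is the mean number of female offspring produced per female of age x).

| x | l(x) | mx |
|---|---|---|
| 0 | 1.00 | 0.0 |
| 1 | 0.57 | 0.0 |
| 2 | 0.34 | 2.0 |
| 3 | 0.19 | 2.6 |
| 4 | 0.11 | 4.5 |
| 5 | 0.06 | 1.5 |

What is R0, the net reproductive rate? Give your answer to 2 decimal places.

lx·mx by age: 0, 0, 0.68, 0.494, 0.495, 0.09
R0 = Σ lx·mx = 1.759 → 1.76

1.76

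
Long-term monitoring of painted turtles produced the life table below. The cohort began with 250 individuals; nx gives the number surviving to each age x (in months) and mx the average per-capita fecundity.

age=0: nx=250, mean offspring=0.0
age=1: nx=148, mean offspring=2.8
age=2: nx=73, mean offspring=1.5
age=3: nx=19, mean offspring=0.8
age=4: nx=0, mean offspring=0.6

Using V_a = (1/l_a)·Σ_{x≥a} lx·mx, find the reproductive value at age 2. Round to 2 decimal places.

lx = nx/n0 = nx/250: 1, 0.592, 0.292, 0.076, 0
lx·mx for x ≥ 2: 0.438, 0.0608, 0 → sum = 0.4988
V_2 = 0.4988 / l_2 = 0.4988 / 0.292 = 1.708219… → 1.71

1.71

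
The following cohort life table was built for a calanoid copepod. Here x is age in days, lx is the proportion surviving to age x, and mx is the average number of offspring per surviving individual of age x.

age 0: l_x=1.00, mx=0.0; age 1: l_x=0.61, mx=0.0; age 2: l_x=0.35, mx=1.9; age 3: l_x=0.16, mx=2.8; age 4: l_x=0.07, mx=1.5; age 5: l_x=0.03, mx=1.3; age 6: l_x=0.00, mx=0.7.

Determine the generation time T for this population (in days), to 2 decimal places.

2.62

lx·mx: 0, 0, 0.665, 0.448, 0.105, 0.039, 0 → R0 = 1.257
x·lx·mx: 0, 0, 1.33, 1.344, 0.42, 0.195, 0 → Σ = 3.289
T = 3.289 / 1.257 = 2.616547… → 2.62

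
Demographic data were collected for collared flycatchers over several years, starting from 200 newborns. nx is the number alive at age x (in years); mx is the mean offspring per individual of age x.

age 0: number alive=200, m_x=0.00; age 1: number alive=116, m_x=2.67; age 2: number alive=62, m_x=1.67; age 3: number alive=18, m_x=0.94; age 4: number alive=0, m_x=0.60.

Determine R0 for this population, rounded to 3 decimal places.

lx = nx/n0 = nx/200: 1, 0.58, 0.31, 0.09, 0
lx·mx by age: 0, 1.5486, 0.5177, 0.0846, 0
R0 = Σ lx·mx = 2.1509 → 2.151

2.151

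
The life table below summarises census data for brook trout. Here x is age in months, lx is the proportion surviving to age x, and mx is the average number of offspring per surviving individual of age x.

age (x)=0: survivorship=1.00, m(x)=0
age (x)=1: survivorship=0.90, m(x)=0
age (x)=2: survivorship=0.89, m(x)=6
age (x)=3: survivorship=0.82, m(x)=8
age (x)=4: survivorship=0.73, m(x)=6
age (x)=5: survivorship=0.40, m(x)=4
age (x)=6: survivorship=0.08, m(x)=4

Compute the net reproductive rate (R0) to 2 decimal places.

lx·mx by age: 0, 0, 5.34, 6.56, 4.38, 1.6, 0.32
R0 = Σ lx·mx = 18.2 → 18.20

18.20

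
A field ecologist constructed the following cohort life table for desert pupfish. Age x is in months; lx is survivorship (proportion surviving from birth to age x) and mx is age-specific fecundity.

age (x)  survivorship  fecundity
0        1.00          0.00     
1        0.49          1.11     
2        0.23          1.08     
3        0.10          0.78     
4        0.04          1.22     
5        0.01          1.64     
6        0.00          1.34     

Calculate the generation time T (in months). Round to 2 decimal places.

1.66

lx·mx: 0, 0.5439, 0.2484, 0.078, 0.0488, 0.0164, 0 → R0 = 0.9355
x·lx·mx: 0, 0.5439, 0.4968, 0.234, 0.1952, 0.082, 0 → Σ = 1.5519
T = 1.5519 / 0.9355 = 1.658899… → 1.66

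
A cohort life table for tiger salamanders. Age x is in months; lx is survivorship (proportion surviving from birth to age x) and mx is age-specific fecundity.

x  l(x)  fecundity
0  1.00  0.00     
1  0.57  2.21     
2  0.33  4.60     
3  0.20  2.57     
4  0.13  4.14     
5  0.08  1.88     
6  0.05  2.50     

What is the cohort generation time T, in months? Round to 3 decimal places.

2.312

lx·mx: 0, 1.2597, 1.518, 0.514, 0.5382, 0.1504, 0.125 → R0 = 4.1053
x·lx·mx: 0, 1.2597, 3.036, 1.542, 2.1528, 0.752, 0.75 → Σ = 9.4925
T = 9.4925 / 4.1053 = 2.312255… → 2.312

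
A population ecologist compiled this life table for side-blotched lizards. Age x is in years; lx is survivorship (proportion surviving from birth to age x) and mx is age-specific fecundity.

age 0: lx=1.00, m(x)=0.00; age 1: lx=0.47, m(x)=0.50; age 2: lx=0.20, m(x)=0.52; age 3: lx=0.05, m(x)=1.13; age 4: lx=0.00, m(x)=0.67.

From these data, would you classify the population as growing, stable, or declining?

declining

R0 = Σ lx·mx = 0 + 0.235 + 0.104 + 0.0565 + 0 = 0.3955
R0 < 1, so the population is declining.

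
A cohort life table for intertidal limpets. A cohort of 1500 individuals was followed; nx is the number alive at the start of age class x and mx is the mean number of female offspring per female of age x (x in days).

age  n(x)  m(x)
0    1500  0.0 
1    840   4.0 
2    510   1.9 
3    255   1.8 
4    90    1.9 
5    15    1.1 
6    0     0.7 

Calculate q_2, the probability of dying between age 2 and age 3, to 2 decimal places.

0.50

lx = nx/n0 = nx/1500: 1, 0.56, 0.34, 0.17, 0.06, 0.01, 0
q_2 = (l_2 − l_3) / l_2 = (0.34 − 0.17) / 0.34
     = 0.17 / 0.34 = 0.5 → 0.50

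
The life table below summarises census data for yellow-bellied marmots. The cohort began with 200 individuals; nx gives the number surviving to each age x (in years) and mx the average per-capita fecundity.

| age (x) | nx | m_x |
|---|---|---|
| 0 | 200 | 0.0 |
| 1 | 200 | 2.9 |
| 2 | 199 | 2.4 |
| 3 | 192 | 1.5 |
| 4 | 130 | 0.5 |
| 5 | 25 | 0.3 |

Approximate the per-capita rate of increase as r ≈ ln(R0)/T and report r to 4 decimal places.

lx = nx/n0 = nx/200: 1, 1, 0.995, 0.96, 0.65, 0.125
R0 = Σ lx·mx = 0 + 2.9 + 2.388 + 1.44 + 0.325 + 0.0375 = 7.0905
Σ x·lx·mx = 13.4835; T = 13.4835/7.0905 = 1.90163…
r ≈ ln(R0)/T = ln(7.0905)/1.90163… = 1.030041… → 1.0300

1.0300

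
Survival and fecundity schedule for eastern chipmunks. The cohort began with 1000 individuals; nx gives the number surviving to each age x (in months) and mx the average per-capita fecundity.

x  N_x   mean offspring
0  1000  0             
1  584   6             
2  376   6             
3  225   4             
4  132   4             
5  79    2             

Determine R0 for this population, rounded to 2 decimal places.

lx = nx/n0 = nx/1000: 1, 0.584, 0.376, 0.225, 0.132, 0.079
lx·mx by age: 0, 3.504, 2.256, 0.9, 0.528, 0.158
R0 = Σ lx·mx = 7.346 → 7.35

7.35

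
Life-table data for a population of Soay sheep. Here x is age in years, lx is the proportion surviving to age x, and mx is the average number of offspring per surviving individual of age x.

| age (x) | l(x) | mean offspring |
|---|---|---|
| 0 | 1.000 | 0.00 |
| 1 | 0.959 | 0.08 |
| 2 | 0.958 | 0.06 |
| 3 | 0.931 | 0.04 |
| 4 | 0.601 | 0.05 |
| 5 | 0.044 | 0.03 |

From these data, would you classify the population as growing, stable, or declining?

R0 = Σ lx·mx = 0 + 0.07672 + 0.05748 + 0.03724 + 0.03005 + 0.00132 = 0.20281
R0 < 1, so the population is declining.

declining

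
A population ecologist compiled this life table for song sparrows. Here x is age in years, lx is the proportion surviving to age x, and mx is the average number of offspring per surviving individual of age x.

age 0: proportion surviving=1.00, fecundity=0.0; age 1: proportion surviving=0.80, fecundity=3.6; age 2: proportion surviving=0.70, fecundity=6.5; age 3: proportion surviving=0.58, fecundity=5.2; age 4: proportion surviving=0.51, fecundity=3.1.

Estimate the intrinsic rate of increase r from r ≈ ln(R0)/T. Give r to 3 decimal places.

R0 = Σ lx·mx = 0 + 2.88 + 4.55 + 3.016 + 1.581 = 12.027
Σ x·lx·mx = 27.352; T = 27.352/12.027 = 2.27422…
r ≈ ln(R0)/T = ln(12.027)/2.27422… = 1.09363… → 1.094

1.094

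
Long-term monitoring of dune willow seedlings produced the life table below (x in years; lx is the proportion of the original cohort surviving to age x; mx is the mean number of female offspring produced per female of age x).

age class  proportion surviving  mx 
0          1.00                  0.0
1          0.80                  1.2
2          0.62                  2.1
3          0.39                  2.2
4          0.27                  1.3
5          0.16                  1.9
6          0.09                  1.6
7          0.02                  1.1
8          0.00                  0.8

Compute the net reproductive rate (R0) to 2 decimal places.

3.94

lx·mx by age: 0, 0.96, 1.302, 0.858, 0.351, 0.304, 0.144, 0.022, 0
R0 = Σ lx·mx = 3.941 → 3.94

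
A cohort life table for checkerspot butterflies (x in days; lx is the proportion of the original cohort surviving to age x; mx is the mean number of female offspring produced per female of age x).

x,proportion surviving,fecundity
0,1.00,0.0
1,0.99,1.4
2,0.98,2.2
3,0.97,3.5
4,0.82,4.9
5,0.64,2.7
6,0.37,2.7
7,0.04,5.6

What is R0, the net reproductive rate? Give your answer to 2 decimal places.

13.91

lx·mx by age: 0, 1.386, 2.156, 3.395, 4.018, 1.728, 0.999, 0.224
R0 = Σ lx·mx = 13.906 → 13.91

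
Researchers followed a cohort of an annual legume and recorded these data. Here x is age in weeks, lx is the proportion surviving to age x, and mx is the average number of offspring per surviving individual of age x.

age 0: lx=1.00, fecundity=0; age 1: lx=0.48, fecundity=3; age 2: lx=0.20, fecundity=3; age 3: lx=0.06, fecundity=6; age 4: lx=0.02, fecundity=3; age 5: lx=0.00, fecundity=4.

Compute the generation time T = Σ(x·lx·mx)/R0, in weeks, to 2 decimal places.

lx·mx: 0, 1.44, 0.6, 0.36, 0.06, 0 → R0 = 2.46
x·lx·mx: 0, 1.44, 1.2, 1.08, 0.24, 0 → Σ = 3.96
T = 3.96 / 2.46 = 1.609756… → 1.61

1.61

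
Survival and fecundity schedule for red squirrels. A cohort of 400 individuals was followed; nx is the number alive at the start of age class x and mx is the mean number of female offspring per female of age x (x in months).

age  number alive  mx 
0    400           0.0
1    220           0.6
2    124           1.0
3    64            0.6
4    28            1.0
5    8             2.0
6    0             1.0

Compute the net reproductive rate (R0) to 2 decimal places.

lx = nx/n0 = nx/400: 1, 0.55, 0.31, 0.16, 0.07, 0.02, 0
lx·mx by age: 0, 0.33, 0.31, 0.096, 0.07, 0.04, 0
R0 = Σ lx·mx = 0.846 → 0.85

0.85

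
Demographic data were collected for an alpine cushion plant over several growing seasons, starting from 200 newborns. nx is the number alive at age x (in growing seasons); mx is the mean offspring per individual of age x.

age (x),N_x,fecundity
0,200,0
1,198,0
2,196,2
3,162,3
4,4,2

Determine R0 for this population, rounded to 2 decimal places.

lx = nx/n0 = nx/200: 1, 0.99, 0.98, 0.81, 0.02
lx·mx by age: 0, 0, 1.96, 2.43, 0.04
R0 = Σ lx·mx = 4.43 → 4.43

4.43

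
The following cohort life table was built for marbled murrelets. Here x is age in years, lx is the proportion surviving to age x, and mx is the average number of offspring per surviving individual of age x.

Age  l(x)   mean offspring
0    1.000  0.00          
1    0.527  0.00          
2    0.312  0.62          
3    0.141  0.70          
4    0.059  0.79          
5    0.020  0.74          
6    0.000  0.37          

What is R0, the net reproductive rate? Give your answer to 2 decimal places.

0.35

lx·mx by age: 0, 0, 0.19344, 0.0987, 0.04661, 0.0148, 0
R0 = Σ lx·mx = 0.35355 → 0.35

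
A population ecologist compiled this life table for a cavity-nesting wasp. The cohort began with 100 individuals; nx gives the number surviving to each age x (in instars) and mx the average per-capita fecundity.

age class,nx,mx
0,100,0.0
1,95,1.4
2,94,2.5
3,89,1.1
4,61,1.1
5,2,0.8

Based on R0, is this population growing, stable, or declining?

growing

lx = nx/n0 = nx/100: 1, 0.95, 0.94, 0.89, 0.61, 0.02
R0 = Σ lx·mx = 0 + 1.33 + 2.35 + 0.979 + 0.671 + 0.016 = 5.346
R0 > 1, so the population is growing.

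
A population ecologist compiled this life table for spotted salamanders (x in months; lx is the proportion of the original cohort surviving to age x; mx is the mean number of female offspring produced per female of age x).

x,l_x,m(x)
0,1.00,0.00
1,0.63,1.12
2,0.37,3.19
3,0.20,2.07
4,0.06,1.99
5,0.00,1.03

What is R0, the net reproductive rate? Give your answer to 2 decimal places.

lx·mx by age: 0, 0.7056, 1.1803, 0.414, 0.1194, 0
R0 = Σ lx·mx = 2.4193 → 2.42

2.42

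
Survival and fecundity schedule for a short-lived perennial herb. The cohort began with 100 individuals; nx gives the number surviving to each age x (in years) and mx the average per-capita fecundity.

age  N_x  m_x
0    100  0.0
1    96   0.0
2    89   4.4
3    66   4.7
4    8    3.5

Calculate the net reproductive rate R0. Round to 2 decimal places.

7.30

lx = nx/n0 = nx/100: 1, 0.96, 0.89, 0.66, 0.08
lx·mx by age: 0, 0, 3.916, 3.102, 0.28
R0 = Σ lx·mx = 7.298 → 7.30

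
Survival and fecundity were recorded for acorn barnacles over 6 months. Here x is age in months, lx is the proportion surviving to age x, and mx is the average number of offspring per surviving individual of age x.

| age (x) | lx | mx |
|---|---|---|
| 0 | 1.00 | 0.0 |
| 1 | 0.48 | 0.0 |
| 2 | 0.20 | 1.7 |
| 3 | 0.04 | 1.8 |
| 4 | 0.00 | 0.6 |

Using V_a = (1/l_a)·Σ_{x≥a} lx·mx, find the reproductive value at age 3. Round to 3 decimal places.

1.800

lx·mx for x ≥ 3: 0.072, 0 → sum = 0.072
V_3 = 0.072 / l_3 = 0.072 / 0.04 = 1.8 → 1.800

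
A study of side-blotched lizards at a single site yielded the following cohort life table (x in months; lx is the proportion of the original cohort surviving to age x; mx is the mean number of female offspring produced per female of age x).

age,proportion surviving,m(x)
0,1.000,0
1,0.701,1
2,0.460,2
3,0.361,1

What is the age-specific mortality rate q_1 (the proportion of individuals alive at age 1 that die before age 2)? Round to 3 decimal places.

0.344

q_1 = (l_1 − l_2) / l_1 = (0.701 − 0.46) / 0.701
     = 0.241 / 0.701 = 0.343795… → 0.344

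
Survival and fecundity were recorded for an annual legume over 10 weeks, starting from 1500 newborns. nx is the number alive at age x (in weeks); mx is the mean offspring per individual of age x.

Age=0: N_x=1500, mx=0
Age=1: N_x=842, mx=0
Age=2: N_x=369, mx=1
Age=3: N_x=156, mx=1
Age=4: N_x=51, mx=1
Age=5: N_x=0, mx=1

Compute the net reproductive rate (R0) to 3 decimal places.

lx = nx/n0 = nx/1500: 1, 0.56133…, 0.246, 0.104, 0.034, 0
lx·mx by age: 0, 0, 0.246, 0.104, 0.034, 0
R0 = Σ lx·mx = 0.384… → 0.384

0.384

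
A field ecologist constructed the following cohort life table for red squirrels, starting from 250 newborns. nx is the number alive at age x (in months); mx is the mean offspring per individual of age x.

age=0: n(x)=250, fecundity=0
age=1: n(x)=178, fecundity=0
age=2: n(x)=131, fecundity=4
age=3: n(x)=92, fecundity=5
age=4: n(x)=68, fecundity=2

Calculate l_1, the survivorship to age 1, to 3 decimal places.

0.712

l_1 = n_1/n_0 = 178/250 = 0.712 → 0.712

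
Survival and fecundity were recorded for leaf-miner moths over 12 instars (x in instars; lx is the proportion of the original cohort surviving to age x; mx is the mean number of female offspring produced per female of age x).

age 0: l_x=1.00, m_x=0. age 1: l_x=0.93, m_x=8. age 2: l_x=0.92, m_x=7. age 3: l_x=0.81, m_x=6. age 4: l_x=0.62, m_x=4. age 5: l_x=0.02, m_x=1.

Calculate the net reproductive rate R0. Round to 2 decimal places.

lx·mx by age: 0, 7.44, 6.44, 4.86, 2.48, 0.02
R0 = Σ lx·mx = 21.24 → 21.24

21.24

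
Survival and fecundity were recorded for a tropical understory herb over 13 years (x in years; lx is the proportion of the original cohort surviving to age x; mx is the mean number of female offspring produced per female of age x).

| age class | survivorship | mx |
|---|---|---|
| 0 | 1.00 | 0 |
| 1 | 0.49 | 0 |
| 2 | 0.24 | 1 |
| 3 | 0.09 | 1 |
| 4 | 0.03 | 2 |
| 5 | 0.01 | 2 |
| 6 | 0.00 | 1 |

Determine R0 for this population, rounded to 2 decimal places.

lx·mx by age: 0, 0, 0.24, 0.09, 0.06, 0.02, 0
R0 = Σ lx·mx = 0.41 → 0.41

0.41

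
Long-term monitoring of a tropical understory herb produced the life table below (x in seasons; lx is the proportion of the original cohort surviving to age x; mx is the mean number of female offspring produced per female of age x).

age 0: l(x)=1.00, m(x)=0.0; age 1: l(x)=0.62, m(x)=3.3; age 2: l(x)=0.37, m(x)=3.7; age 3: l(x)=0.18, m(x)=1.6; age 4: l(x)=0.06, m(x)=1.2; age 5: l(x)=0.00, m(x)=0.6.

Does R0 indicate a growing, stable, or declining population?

growing

R0 = Σ lx·mx = 0 + 2.046 + 1.369 + 0.288 + 0.072 + 0 = 3.775
R0 > 1, so the population is growing.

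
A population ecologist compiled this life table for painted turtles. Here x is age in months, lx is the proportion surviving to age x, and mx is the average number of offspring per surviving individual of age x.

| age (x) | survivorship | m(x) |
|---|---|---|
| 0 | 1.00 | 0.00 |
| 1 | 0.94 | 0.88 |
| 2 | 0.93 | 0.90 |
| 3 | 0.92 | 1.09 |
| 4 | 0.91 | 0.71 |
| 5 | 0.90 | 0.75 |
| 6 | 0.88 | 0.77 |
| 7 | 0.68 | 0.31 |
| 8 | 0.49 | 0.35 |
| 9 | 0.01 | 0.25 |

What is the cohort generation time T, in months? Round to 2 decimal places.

lx·mx: 0, 0.8272, 0.837, 1.0028, 0.6461, 0.675, 0.6776, 0.2108, 0.1715, 0.0025 → R0 = 5.0505
x·lx·mx: 0, 0.8272, 1.674, 3.0084, 2.5844, 3.375, 4.0656, 1.4756, 1.372, 0.0225 → Σ = 18.4047
T = 18.4047 / 5.0505 = 3.644134… → 3.64

3.64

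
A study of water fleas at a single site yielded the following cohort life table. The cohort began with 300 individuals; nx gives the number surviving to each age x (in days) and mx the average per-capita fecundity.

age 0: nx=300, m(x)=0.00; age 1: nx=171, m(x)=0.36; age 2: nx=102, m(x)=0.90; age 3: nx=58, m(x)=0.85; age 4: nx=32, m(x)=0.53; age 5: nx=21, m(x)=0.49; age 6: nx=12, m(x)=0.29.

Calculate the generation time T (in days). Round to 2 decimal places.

2.28

lx = nx/n0 = nx/300: 1, 0.57, 0.34, 0.19333…, 0.10667…, 0.07, 0.04
lx·mx: 0, 0.2052, 0.306, 0.164333…, 0.056533…, 0.0343, 0.0116 → R0 = 0.777967…
x·lx·mx: 0, 0.2052, 0.612, 0.493…, 0.226133…, 0.1715, 0.0696 → Σ = 1.777433…
T = 1.777433… / 0.777967… = 2.284717… → 2.28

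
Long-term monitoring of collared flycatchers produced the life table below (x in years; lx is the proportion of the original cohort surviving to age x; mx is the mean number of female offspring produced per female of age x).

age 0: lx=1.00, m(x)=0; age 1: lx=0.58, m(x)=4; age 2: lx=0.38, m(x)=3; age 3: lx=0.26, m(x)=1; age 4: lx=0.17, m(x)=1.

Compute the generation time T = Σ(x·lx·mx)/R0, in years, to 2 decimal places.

1.56

lx·mx: 0, 2.32, 1.14, 0.26, 0.17 → R0 = 3.89
x·lx·mx: 0, 2.32, 2.28, 0.78, 0.68 → Σ = 6.06
T = 6.06 / 3.89 = 1.557841… → 1.56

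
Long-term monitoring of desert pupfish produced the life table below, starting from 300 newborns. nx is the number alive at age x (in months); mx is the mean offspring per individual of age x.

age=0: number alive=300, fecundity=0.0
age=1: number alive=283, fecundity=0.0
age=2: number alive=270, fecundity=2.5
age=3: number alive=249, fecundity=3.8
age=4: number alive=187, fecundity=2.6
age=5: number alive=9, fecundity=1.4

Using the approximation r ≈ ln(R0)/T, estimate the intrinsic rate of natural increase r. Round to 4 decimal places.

lx = nx/n0 = nx/300: 1, 0.94333…, 0.9, 0.83, 0.62333…, 0.03
R0 = Σ lx·mx = 0 + 0 + 2.25 + 3.154 + 1.62067… + 0.042 = 7.066667…
Σ x·lx·mx = 20.654667…; T = 20.654667…/7.066667… = 2.92283…
r ≈ ln(R0)/T = ln(7.066667…)/2.92283… = 0.669005… → 0.6690

0.6690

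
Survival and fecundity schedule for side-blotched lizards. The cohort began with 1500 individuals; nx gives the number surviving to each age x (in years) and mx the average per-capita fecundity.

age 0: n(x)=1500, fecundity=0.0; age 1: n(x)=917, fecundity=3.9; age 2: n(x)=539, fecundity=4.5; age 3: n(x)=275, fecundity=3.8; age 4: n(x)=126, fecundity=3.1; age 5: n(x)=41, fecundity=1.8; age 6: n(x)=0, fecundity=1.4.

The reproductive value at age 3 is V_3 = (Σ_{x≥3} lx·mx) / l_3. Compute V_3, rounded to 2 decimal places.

lx = nx/n0 = nx/1500: 1, 0.61133…, 0.35933…, 0.18333…, 0.084, 0.02733…, 0
lx·mx for x ≥ 3: 0.696667…, 0.2604, 0.0492…, 0 → sum = 1.006267…
V_3 = 1.006267… / l_3 = 1.006267… / 0.183333… = 5.488727… → 5.49

5.49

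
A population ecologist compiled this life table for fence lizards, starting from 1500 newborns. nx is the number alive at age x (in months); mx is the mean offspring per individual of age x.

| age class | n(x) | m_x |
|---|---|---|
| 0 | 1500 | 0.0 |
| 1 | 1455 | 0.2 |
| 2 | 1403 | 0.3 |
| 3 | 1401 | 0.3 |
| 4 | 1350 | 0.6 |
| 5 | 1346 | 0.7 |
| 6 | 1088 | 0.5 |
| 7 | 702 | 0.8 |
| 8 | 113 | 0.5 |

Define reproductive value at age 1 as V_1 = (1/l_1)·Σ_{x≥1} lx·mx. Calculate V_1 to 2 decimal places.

2.78

lx = nx/n0 = nx/1500: 1, 0.97, 0.93533…, 0.934, 0.9, 0.89733…, 0.72533…, 0.468, 0.07533…
lx·mx for x ≥ 1: 0.194, 0.2806…, 0.2802, 0.54, 0.628133…, 0.362667…, 0.3744, 0.037667… → sum = 2.697667…
V_1 = 2.697667… / l_1 = 2.697667… / 0.97 = 2.7811… → 2.78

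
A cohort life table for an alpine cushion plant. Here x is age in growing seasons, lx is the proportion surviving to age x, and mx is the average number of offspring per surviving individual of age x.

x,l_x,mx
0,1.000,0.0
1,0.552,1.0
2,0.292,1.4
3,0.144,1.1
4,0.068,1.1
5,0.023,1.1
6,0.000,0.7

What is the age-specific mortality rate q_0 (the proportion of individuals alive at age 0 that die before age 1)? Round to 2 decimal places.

0.45

q_0 = (l_0 − l_1) / l_0 = (1 − 0.552) / 1
     = 0.448 / 1 = 0.448 → 0.45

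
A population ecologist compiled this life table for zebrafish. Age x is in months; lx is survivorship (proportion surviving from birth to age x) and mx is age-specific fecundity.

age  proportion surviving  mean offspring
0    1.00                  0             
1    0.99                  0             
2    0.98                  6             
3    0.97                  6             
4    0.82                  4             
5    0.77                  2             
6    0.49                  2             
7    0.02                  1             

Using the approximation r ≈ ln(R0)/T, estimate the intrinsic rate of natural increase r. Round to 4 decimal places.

0.8949

R0 = Σ lx·mx = 0 + 0 + 5.88 + 5.82 + 3.28 + 1.54 + 0.98 + 0.02 = 17.52
Σ x·lx·mx = 56.06; T = 56.06/17.52 = 3.19977…
r ≈ ln(R0)/T = ln(17.52)/3.19977… = 0.894859… → 0.8949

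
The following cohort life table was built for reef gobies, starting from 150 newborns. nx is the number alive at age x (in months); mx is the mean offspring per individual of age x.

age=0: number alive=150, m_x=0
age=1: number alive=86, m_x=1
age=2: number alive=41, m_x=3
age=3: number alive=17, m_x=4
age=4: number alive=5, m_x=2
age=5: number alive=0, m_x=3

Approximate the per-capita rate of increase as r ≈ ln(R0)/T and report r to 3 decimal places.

lx = nx/n0 = nx/150: 1, 0.57333…, 0.27333…, 0.11333…, 0.03333…, 0
R0 = Σ lx·mx = 0 + 0.57333… + 0.82… + 0.45333… + 0.06667… + 0 = 1.913333…
Σ x·lx·mx = 3.84…; T = 3.84…/1.913333… = 2.00697…
r ≈ ln(R0)/T = ln(1.913333…)/2.00697… = 0.3233… → 0.323

0.323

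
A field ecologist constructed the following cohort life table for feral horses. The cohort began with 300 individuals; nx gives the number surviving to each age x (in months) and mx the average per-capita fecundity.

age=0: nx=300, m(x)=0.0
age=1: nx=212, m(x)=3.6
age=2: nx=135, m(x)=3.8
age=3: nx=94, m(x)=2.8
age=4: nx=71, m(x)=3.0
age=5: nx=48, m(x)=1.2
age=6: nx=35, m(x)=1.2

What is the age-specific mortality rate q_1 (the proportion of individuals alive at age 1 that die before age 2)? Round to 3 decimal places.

lx = nx/n0 = nx/300: 1, 0.70667…, 0.45, 0.31333…, 0.23667…, 0.16, 0.11667…
q_1 = (l_1 − l_2) / l_1 = (0.706667… − 0.45) / 0.706667…
     = 0.256667… / 0.706667… = 0.363208… → 0.363

0.363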